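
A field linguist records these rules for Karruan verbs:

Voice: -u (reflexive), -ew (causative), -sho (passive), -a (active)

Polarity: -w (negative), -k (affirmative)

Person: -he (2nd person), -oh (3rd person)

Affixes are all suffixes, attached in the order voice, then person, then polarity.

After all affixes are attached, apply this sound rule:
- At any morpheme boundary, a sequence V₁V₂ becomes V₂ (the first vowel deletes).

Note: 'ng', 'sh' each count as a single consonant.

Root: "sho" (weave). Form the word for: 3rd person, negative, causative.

shewohw

Attach voice causative -ew → shoew.
Attach person 3rd person -oh → shoewoh.
Attach polarity negative -w → shoewohw.
Apply vowel deletion: shoewohw → shewohw.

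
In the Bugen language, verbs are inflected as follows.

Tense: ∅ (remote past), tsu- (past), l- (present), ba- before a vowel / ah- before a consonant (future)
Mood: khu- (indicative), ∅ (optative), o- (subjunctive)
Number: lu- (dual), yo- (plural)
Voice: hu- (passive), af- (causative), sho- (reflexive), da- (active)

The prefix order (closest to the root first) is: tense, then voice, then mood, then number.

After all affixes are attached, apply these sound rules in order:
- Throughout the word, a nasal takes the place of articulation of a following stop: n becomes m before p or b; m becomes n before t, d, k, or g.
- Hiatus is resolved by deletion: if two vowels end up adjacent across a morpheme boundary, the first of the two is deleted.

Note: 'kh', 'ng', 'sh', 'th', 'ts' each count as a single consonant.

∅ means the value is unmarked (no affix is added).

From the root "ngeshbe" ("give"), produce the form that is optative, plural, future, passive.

yohahngeshbe

Attach tense future ah- (before consonant 'ng') → ahngeshbe.
Attach voice passive hu- → huahngeshbe.
mood = optative: zero marking, form stays huahngeshbe.
Attach number plural yo- → yohuahngeshbe.
Nasal assimilation: no change.
Apply vowel deletion: yohuahngeshbe → yohahngeshbe.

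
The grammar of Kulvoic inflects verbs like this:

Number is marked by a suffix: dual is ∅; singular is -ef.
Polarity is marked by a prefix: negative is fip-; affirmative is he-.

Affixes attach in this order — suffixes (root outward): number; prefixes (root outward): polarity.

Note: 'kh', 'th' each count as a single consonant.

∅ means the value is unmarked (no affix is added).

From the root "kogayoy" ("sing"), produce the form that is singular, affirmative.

hekogayoyef

Attach polarity affirmative he- → hekogayoy.
Attach number singular -ef → hekogayoyef.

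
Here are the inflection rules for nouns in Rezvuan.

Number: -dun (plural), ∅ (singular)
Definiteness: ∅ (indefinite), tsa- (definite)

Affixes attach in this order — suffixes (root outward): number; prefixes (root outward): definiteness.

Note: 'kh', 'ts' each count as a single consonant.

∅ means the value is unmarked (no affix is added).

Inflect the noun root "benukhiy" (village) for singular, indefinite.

benukhiy

number = singular: zero marking, form stays benukhiy.
definiteness = indefinite: zero marking, form stays benukhiy.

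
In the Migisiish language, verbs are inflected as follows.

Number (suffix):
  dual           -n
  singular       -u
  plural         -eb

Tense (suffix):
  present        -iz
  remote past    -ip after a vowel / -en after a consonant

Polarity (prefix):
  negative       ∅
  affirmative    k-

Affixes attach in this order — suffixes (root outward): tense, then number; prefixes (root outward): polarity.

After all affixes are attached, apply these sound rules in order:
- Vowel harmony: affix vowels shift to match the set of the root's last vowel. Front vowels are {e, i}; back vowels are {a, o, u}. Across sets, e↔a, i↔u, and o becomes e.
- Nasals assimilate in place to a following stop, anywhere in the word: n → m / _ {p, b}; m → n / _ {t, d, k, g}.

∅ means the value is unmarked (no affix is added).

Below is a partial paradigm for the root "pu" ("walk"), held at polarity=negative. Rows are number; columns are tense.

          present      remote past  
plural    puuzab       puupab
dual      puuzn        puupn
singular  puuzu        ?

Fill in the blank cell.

puupu

Attach tense remote past -ip (after vowel 'u') → puip.
Attach number singular -u → puipu.
polarity = negative: zero marking, form stays puipu.
Apply vowel harmony: puipu → puupu.
Nasal assimilation: no change.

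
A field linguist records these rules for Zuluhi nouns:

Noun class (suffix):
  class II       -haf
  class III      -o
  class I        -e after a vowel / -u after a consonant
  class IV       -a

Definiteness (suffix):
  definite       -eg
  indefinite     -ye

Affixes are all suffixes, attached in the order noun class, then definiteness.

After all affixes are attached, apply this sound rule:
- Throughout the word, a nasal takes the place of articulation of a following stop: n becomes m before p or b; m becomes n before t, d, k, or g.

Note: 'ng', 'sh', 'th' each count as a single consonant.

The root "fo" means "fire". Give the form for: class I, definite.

Attach noun class class I -e (after vowel 'o') → foe.
Attach definiteness definite -eg → foeeg.
Nasal assimilation: no change.

foeeg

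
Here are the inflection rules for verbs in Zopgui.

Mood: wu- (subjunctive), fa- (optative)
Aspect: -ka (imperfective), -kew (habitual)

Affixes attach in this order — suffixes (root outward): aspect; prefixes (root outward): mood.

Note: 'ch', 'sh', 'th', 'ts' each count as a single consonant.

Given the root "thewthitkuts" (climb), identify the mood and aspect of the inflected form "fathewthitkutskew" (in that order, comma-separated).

optative, habitual

Segment: fa-thewthitkuts-kew.
mood: fa- → optative.
aspect: -kew → habitual.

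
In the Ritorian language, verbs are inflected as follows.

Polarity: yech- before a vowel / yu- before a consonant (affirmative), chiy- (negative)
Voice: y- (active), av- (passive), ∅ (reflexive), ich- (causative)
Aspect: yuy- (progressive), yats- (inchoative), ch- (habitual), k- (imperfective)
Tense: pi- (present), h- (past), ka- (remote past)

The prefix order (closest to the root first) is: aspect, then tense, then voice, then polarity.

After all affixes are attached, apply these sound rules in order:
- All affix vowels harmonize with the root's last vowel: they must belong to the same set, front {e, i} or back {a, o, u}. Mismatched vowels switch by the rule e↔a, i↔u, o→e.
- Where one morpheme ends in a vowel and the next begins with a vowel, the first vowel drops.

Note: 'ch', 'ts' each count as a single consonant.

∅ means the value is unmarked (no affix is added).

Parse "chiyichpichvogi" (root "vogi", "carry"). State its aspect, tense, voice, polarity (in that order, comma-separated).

habitual, present, causative, negative

Segment: chiy-ich-pi-ch-vogi.
aspect: ch- → habitual.
tense: pi- → present.
voice: ich- → causative.
polarity: chiy- → negative.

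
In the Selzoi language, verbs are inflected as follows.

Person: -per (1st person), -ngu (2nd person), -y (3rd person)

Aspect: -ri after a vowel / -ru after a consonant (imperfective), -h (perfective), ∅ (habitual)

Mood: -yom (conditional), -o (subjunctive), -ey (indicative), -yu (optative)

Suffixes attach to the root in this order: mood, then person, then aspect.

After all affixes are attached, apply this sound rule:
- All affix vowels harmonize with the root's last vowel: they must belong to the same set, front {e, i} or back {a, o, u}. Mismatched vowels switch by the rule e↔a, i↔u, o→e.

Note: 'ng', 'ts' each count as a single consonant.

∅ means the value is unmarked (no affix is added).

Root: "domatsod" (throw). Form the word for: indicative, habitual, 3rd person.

Attach mood indicative -ey → domatsodey.
Attach person 3rd person -y → domatsodeyy.
aspect = habitual: zero marking, form stays domatsodeyy.
Apply vowel harmony: domatsodeyy → domatsodayy.

domatsodayy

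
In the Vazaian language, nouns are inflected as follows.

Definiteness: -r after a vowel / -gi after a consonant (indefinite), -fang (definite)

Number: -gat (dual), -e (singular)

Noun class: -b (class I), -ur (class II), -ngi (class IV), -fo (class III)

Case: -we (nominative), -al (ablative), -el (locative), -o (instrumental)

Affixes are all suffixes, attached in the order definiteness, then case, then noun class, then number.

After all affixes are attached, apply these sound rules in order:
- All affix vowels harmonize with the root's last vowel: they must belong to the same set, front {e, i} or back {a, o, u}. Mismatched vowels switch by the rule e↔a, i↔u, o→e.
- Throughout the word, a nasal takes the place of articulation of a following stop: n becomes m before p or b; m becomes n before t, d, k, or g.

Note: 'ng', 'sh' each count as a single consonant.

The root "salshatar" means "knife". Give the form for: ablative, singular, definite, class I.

Attach definiteness definite -fang → salshatarfang.
Attach case ablative -al → salshatarfangal.
Attach noun class class I -b → salshatarfangalb.
Attach number singular -e → salshatarfangalbe.
Apply vowel harmony: salshatarfangalbe → salshatarfangalba.
Nasal assimilation: no change.

salshatarfangalba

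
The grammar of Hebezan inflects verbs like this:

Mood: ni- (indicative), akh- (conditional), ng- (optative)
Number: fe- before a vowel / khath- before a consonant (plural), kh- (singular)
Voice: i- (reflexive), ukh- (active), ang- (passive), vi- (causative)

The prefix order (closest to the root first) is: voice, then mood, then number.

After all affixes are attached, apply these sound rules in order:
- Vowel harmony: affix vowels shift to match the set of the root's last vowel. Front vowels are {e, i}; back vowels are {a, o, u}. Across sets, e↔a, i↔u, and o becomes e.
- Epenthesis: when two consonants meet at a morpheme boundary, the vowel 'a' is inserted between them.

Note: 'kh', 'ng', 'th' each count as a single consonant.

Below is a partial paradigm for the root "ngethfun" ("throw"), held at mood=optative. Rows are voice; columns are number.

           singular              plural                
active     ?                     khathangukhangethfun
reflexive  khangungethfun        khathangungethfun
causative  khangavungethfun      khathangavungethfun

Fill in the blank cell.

khangukhangethfun

Attach voice active ukh- → ukhngethfun.
Attach mood optative ng- → ngukhngethfun.
Attach number singular kh- → khngukhngethfun.
Vowel harmony: no change.
Apply epenthesis: khngukhngethfun → khangukhangethfun.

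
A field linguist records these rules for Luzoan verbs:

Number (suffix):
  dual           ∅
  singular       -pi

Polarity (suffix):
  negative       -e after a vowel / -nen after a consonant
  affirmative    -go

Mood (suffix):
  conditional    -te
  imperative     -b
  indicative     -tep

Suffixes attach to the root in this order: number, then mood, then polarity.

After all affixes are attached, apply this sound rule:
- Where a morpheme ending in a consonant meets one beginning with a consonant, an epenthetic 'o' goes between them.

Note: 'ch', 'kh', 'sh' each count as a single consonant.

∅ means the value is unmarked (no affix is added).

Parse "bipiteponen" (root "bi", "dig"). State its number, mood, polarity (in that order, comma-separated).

singular, indicative, negative

Segment: bi-pi-tep-nen.
number: -pi → singular.
mood: -tep → indicative.
polarity: -e/nen → negative.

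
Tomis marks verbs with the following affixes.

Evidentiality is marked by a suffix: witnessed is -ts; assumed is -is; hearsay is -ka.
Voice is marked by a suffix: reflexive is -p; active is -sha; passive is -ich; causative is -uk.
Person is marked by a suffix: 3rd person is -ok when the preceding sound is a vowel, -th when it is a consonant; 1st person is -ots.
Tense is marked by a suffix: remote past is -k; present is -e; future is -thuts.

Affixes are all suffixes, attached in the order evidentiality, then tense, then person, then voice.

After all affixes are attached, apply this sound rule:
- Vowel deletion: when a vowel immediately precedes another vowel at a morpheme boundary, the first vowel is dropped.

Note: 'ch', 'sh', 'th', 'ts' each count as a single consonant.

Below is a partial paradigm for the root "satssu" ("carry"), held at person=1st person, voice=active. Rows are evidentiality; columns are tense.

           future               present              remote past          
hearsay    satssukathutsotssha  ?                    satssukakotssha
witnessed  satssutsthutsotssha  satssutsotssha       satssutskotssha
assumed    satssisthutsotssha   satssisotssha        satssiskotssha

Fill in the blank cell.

satssukotssha

Attach evidentiality hearsay -ka → satssuka.
Attach tense present -e → satssukae.
Attach person 1st person -ots → satssukaeots.
Attach voice active -sha → satssukaeotssha.
Apply vowel deletion: satssukaeotssha → satssukotssha.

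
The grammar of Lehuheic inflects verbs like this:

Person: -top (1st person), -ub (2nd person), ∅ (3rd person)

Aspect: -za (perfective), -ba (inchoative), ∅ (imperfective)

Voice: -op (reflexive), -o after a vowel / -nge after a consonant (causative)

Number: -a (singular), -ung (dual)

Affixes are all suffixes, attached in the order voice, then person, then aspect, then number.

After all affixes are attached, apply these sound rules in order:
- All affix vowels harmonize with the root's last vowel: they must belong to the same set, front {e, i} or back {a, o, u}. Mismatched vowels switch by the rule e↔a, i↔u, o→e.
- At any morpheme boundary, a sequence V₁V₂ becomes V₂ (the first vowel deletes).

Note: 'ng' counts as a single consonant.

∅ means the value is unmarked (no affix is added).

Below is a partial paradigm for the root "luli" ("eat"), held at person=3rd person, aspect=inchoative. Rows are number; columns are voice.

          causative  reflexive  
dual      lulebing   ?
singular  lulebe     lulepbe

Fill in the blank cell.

Attach voice reflexive -op → luliop.
person = 3rd person: zero marking, form stays luliop.
Attach aspect inchoative -ba → luliopba.
Attach number dual -ung → luliopbaung.
Apply vowel harmony: luliopbaung → luliepbeing.
Apply vowel deletion: luliepbeing → lulepbing.

lulepbing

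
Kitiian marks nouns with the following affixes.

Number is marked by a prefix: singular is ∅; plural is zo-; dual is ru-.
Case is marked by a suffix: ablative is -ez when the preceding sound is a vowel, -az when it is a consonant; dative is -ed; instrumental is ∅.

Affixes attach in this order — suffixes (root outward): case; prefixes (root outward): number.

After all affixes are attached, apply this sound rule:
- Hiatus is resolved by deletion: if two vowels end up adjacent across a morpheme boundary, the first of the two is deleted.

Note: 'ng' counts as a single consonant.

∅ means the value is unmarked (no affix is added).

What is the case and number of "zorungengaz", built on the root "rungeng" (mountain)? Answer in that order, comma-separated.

Segment: zo-rungeng-az.
case: -ez/az → ablative.
number: zo- → plural.

ablative, plural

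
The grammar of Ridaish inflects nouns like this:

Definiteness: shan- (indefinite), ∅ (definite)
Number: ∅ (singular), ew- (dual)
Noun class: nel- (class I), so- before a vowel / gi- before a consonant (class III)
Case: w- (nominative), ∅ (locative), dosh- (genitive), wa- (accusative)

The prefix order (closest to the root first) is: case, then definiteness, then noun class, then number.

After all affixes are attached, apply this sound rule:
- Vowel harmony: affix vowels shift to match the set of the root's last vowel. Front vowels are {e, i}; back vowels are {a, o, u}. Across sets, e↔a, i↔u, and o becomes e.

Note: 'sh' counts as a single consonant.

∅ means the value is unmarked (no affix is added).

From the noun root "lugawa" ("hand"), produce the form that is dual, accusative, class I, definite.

Attach case accusative wa- → walugawa.
definiteness = definite: zero marking, form stays walugawa.
Attach noun class class I nel- → nelwalugawa.
Attach number dual ew- → ewnelwalugawa.
Apply vowel harmony: ewnelwalugawa → awnalwalugawa.

awnalwalugawa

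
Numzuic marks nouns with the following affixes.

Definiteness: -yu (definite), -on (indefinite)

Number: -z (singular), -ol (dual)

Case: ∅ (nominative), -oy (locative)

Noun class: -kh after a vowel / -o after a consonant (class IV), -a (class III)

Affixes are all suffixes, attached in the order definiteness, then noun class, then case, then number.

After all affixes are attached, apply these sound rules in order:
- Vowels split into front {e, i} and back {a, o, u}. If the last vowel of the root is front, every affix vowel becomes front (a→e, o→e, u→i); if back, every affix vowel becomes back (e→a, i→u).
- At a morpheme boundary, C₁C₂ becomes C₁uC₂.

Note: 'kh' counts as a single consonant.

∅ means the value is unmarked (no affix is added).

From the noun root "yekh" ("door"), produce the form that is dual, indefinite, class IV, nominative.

yekheneel

Attach definiteness indefinite -on → yekhon.
Attach noun class class IV -o (after consonant 'n') → yekhono.
case = nominative: zero marking, form stays yekhono.
Attach number dual -ol → yekhonool.
Apply vowel harmony: yekhonool → yekheneel.
Epenthesis: no change.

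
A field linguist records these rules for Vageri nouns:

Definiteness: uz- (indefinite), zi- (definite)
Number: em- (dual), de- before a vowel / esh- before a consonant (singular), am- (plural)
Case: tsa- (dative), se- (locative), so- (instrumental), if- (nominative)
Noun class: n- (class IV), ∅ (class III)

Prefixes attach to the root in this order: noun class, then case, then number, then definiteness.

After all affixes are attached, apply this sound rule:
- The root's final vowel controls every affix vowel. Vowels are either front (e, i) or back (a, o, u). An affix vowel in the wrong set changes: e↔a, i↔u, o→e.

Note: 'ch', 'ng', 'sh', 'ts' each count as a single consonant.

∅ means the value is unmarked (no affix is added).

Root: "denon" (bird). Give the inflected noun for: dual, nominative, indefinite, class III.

uzamufdenon

noun class = class III: zero marking, form stays denon.
Attach case nominative if- → ifdenon.
Attach number dual em- → emifdenon.
Attach definiteness indefinite uz- → uzemifdenon.
Apply vowel harmony: uzemifdenon → uzamufdenon.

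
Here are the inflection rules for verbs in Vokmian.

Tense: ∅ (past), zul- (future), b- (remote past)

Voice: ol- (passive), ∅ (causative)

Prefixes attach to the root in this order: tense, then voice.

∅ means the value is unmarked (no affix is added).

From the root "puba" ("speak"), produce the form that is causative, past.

tense = past: zero marking, form stays puba.
voice = causative: zero marking, form stays puba.

puba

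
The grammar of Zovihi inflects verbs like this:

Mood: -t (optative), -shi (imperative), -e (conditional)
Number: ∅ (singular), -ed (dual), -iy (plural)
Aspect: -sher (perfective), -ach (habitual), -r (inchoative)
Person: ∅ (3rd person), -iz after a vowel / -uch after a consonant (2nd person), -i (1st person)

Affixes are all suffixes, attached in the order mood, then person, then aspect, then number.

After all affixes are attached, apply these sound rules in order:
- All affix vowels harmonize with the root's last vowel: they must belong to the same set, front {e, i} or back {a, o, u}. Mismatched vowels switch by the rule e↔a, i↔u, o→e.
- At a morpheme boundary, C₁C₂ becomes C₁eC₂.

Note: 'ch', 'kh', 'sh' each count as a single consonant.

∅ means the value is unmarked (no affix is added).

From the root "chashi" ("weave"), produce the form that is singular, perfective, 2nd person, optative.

Attach mood optative -t → chashit.
Attach person 2nd person -uch (after consonant 't') → chashituch.
Attach aspect perfective -sher → chashituchsher.
number = singular: zero marking, form stays chashituchsher.
Apply vowel harmony: chashituchsher → chashitichsher.
Apply epenthesis: chashitichsher → chashitichesher.

chashitichesher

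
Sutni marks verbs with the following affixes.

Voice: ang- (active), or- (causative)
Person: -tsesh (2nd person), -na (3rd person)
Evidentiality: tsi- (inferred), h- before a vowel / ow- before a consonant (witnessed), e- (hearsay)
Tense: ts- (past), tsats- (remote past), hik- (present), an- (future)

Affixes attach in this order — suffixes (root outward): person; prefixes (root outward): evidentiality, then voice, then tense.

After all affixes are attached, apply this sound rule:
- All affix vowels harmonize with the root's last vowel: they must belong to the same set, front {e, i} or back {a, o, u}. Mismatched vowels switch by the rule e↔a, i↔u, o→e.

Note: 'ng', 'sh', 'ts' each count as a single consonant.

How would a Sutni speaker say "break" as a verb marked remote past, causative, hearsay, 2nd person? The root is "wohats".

tsatsorawohatstsash

Attach person 2nd person -tsesh → wohatstsesh.
Attach evidentiality hearsay e- → ewohatstsesh.
Attach voice causative or- → orewohatstsesh.
Attach tense remote past tsats- → tsatsorewohatstsesh.
Apply vowel harmony: tsatsorewohatstsesh → tsatsorawohatstsash.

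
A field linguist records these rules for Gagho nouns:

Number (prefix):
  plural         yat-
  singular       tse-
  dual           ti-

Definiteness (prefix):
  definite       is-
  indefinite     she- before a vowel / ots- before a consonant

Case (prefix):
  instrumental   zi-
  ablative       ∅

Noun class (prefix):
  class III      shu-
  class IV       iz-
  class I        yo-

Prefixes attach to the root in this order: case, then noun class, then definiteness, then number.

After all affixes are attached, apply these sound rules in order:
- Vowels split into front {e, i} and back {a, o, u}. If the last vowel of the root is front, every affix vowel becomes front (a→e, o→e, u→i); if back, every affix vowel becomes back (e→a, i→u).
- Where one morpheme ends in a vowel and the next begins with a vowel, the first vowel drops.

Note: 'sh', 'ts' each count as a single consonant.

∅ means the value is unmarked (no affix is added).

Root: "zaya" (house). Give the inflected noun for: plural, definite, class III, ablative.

case = ablative: zero marking, form stays zaya.
Attach noun class class III shu- → shuzaya.
Attach definiteness definite is- → isshuzaya.
Attach number plural yat- → yatisshuzaya.
Apply vowel harmony: yatisshuzaya → yatusshuzaya.
Vowel deletion: no change.

yatusshuzaya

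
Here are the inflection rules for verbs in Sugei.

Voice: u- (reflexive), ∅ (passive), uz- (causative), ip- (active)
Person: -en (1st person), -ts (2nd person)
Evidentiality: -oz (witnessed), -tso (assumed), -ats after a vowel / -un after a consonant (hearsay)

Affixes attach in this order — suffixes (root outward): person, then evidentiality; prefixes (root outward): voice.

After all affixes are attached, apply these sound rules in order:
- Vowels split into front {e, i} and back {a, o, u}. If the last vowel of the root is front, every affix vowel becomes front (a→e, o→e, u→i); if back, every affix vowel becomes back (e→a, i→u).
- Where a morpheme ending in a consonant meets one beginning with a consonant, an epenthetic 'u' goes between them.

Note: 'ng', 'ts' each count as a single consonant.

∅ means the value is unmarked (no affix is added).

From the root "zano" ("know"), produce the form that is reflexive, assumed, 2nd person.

Attach person 2nd person -ts → zanots.
Attach evidentiality assumed -tso → zanotstso.
Attach voice reflexive u- → uzanotstso.
Vowel harmony: no change.
Apply epenthesis: uzanotstso → uzanotsutso.

uzanotsutso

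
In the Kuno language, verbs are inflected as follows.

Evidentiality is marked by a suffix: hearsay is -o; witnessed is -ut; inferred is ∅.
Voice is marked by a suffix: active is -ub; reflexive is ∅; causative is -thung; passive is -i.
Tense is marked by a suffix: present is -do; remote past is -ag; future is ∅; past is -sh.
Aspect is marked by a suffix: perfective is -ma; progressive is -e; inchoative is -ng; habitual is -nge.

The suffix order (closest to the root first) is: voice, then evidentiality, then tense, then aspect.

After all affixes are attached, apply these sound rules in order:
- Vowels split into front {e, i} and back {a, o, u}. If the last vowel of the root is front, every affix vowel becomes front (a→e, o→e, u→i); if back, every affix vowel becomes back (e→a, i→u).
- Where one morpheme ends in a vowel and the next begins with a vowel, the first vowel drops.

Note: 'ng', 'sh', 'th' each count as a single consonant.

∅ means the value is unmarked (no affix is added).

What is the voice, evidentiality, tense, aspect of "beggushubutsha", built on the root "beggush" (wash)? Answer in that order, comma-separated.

active, witnessed, past, progressive

Segment: beggush-ub-ut-sh-e.
voice: -ub → active.
evidentiality: -ut → witnessed.
tense: -sh → past.
aspect: -e → progressive.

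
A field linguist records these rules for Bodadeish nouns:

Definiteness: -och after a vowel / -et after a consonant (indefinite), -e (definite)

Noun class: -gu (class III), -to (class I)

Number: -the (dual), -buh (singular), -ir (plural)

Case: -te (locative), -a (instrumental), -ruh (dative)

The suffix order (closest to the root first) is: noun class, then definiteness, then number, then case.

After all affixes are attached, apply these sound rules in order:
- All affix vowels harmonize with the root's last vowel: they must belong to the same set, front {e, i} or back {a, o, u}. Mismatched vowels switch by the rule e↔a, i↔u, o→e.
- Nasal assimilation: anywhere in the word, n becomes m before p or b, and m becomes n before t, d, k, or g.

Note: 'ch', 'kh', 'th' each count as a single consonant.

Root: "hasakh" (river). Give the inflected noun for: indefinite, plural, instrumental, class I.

Attach noun class class I -to → hasakhto.
Attach definiteness indefinite -och (after vowel 'o') → hasakhtooch.
Attach number plural -ir → hasakhtoochir.
Attach case instrumental -a → hasakhtoochira.
Apply vowel harmony: hasakhtoochira → hasakhtoochura.
Nasal assimilation: no change.

hasakhtoochura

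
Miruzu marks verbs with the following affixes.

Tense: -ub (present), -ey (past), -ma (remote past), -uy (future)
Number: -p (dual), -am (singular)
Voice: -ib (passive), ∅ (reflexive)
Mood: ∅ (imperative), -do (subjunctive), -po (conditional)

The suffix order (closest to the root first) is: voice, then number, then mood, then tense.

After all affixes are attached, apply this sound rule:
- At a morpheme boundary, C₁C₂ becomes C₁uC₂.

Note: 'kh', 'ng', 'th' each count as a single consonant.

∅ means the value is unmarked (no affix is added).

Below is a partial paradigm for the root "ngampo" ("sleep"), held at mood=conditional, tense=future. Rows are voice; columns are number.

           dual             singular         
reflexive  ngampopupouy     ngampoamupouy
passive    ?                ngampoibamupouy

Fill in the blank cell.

Attach voice passive -ib → ngampoib.
Attach number dual -p → ngampoibp.
Attach mood conditional -po → ngampoibppo.
Attach tense future -uy → ngampoibppouy.
Apply epenthesis: ngampoibppouy → ngampoibupupouy.

ngampoibupupouy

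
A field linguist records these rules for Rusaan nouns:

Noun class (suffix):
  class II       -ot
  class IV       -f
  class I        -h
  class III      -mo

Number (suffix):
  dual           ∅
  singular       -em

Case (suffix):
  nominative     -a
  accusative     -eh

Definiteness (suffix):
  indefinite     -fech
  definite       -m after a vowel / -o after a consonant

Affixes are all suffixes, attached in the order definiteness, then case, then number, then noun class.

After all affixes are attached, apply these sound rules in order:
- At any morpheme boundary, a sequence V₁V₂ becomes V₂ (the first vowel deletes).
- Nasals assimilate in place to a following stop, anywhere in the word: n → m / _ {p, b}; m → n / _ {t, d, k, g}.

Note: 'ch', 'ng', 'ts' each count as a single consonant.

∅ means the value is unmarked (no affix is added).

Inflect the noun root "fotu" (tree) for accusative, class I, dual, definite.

fotumehh

Attach definiteness definite -m (after vowel 'u') → fotum.
Attach case accusative -eh → fotumeh.
number = dual: zero marking, form stays fotumeh.
Attach noun class class I -h → fotumehh.
Vowel deletion: no change.
Nasal assimilation: no change.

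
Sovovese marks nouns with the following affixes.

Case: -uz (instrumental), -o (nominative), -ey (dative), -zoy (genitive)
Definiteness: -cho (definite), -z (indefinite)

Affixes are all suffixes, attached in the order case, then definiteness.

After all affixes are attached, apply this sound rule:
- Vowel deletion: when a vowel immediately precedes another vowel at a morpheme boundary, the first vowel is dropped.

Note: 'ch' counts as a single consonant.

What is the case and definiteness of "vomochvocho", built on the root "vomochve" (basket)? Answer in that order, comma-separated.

Segment: vomochve-o-cho.
case: -o → nominative.
definiteness: -cho → definite.

nominative, definite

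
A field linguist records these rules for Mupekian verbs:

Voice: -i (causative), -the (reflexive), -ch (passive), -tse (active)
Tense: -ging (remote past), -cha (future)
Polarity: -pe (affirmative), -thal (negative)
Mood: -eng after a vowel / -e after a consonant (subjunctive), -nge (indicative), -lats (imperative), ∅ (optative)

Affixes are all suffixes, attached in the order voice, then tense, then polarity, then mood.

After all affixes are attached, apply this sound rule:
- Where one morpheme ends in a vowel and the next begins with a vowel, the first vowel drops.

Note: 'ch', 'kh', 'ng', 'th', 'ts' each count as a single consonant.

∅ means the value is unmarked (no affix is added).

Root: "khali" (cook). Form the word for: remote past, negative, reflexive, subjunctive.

khalithegingthale

Attach voice reflexive -the → khalithe.
Attach tense remote past -ging → khalitheging.
Attach polarity negative -thal → khalithegingthal.
Attach mood subjunctive -e (after consonant 'l') → khalithegingthale.
Vowel deletion: no change.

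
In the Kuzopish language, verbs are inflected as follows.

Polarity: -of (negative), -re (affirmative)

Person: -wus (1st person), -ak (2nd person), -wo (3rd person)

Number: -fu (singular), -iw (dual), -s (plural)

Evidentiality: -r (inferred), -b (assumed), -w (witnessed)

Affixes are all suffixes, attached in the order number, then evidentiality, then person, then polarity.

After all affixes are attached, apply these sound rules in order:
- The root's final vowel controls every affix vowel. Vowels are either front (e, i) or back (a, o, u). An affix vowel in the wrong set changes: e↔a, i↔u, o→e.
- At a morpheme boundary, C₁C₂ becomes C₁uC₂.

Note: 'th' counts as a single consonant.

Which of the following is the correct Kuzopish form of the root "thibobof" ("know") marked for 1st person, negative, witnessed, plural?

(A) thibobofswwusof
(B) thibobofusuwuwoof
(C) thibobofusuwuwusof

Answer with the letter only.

C

Attach number plural -s → thibobofs.
Attach evidentiality witnessed -w → thibobofsw.
Attach person 1st person -wus → thibobofswwus.
Attach polarity negative -of → thibobofswwusof.
Vowel harmony: no change.
Apply epenthesis: thibobofswwusof → thibobofusuwuwusof.
So the correct form is thibobofusuwuwusof, option (C).
(A) thibobofswwusof is wrong: it fails to apply the sound rule(s).
(B) thibobofusuwuwoof is wrong: it uses 3rd person instead of 1st person for person.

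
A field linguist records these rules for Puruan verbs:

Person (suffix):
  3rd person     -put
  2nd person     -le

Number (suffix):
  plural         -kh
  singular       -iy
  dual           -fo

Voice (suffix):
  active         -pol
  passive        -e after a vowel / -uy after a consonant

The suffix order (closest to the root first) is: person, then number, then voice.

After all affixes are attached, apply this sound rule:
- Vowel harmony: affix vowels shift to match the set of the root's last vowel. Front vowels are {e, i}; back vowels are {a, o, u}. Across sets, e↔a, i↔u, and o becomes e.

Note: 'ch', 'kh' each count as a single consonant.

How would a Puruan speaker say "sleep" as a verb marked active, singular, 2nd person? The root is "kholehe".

kholeheleiypel

Attach person 2nd person -le → kholehele.
Attach number singular -iy → kholeheleiy.
Attach voice active -pol → kholeheleiypol.
Apply vowel harmony: kholeheleiypol → kholeheleiypel.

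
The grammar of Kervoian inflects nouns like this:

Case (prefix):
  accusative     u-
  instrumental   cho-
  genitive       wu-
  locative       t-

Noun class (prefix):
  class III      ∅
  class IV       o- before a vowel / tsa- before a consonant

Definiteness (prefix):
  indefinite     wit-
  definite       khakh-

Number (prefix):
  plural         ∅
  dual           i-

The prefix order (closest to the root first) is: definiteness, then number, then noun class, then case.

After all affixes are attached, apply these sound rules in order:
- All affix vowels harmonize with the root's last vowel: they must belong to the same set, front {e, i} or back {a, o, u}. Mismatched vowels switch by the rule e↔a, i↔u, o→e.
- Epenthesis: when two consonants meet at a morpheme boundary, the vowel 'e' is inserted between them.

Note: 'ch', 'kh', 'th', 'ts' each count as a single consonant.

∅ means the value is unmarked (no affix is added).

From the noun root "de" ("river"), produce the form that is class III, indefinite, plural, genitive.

wiwitede

Attach definiteness indefinite wit- → witde.
number = plural: zero marking, form stays witde.
noun class = class III: zero marking, form stays witde.
Attach case genitive wu- → wuwitde.
Apply vowel harmony: wuwitde → wiwitde.
Apply epenthesis: wiwitde → wiwitede.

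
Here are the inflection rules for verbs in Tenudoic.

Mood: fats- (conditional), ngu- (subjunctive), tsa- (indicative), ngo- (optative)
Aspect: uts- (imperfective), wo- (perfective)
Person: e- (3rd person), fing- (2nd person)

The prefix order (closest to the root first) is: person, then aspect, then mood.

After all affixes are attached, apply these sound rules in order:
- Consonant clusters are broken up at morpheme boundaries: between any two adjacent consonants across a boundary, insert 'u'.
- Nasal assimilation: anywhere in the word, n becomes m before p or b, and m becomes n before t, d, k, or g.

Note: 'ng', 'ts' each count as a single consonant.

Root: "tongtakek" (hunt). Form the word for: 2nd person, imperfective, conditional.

Attach person 2nd person fing- → fingtongtakek.
Attach aspect imperfective uts- → utsfingtongtakek.
Attach mood conditional fats- → fatsutsfingtongtakek.
Apply epenthesis: fatsutsfingtongtakek → fatsutsufingutongtakek.
Nasal assimilation: no change.

fatsutsufingutongtakek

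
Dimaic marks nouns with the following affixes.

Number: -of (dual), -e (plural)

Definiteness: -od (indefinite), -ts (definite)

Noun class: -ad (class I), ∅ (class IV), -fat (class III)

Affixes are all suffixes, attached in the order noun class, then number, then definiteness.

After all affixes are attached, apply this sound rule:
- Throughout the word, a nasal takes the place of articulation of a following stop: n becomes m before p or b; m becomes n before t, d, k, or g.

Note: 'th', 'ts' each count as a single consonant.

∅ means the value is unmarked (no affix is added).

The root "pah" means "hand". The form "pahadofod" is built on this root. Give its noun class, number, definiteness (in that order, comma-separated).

class I, dual, indefinite

Segment: pah-ad-of-od.
noun class: -ad → class I.
number: -of → dual.
definiteness: -od → indefinite.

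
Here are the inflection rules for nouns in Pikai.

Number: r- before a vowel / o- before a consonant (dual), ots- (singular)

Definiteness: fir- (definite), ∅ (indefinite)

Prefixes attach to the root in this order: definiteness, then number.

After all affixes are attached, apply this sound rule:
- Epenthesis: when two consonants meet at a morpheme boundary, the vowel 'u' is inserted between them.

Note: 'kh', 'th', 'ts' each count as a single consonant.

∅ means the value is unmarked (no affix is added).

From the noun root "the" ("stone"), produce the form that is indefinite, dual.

definiteness = indefinite: zero marking, form stays the.
Attach number dual o- (before consonant 'th') → othe.
Epenthesis: no change.

othe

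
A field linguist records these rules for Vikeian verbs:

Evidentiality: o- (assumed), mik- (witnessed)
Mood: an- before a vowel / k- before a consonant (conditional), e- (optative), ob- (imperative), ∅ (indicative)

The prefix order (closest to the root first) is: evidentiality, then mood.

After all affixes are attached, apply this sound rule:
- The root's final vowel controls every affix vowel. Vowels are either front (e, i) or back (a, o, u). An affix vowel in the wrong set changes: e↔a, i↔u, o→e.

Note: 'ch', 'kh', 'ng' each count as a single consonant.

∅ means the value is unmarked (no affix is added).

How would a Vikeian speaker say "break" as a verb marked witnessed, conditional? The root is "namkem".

kmiknamkem

Attach evidentiality witnessed mik- → miknamkem.
Attach mood conditional k- (before consonant 'm') → kmiknamkem.
Vowel harmony: no change.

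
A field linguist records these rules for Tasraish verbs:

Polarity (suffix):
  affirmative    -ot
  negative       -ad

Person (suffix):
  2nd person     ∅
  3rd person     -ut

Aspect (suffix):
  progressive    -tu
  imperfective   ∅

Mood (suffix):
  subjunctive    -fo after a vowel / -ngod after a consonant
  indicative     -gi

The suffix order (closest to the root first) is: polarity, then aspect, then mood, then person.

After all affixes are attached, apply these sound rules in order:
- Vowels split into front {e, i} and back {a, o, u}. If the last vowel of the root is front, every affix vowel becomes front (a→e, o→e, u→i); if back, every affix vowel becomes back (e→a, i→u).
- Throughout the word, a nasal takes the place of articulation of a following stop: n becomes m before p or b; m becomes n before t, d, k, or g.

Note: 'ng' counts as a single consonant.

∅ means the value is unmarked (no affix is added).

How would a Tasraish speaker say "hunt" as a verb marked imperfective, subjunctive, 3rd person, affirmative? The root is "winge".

Attach polarity affirmative -ot → wingeot.
aspect = imperfective: zero marking, form stays wingeot.
Attach mood subjunctive -ngod (after consonant 't') → wingeotngod.
Attach person 3rd person -ut → wingeotngodut.
Apply vowel harmony: wingeotngodut → wingeetngedit.
Nasal assimilation: no change.

wingeetngedit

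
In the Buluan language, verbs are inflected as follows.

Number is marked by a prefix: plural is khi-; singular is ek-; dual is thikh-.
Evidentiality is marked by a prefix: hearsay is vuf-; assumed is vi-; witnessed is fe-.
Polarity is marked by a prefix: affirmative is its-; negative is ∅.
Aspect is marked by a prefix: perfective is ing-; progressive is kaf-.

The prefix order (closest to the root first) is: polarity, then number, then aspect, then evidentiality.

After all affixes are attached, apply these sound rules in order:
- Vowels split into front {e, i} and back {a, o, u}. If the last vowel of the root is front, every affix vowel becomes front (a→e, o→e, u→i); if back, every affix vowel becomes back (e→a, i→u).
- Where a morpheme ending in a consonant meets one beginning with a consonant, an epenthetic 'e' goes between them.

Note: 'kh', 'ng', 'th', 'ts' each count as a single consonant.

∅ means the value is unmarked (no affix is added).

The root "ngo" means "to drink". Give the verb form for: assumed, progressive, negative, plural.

polarity = negative: zero marking, form stays ngo.
Attach number plural khi- → khingo.
Attach aspect progressive kaf- → kafkhingo.
Attach evidentiality assumed vi- → vikafkhingo.
Apply vowel harmony: vikafkhingo → vukafkhungo.
Apply epenthesis: vukafkhungo → vukafekhungo.

vukafekhungo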